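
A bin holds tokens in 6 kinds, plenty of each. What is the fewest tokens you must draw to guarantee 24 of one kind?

In the worst case you draw 23 of each of the 6 kinds: 6 × 23 = 138.
One more forces 24 of some kind, so 138 + 1 = 139.

139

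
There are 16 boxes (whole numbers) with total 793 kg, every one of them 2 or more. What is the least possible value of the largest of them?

50

Some value must be at least ⌈793/16⌉ = 50, since 16 × 49 = 784 < 793.
Equality holds with 9 values of 50 and 7 values of 49.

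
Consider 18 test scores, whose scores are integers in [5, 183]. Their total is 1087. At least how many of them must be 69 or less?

3

Let j be the number exceeding 69. Then the total is ≥ 70·j + 5·(18 − j) = 90 + 65j.
So 65j ≤ 997 and j ≤ 15; hence at least 18 − 15 = 3 are ≤ 69.
Exactly 3 works: 3 values at 5 and 15 at 70 total 1065; raise one of the low values by 22 (still ≤ 69) to hit 1087.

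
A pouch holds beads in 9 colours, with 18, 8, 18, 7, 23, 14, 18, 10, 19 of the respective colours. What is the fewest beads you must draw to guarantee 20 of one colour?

In the worst case you take as many as possible of each colour without reaching 20: 18 + 8 + 18 + 7 + 19 + 14 + 18 + 10 + 19 = 131.
The next one must give 20 of some colour, so 131 + 1 = 132.

132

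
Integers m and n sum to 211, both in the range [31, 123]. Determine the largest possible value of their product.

With m + n fixed, mn peaks when the two are closest together.
Taking m = 105 and n = 106 (both in [31, 123]) gives mn = 11130.

11130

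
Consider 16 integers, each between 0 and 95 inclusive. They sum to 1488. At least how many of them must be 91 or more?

10

Suppose at most 16 − j of them reach 91; then j values are ≤ 90 and the rest ≤ 95.
The total is then ≤ 90·j + 95·(16 − j) = 1520 − 5j. For this to be ≥ 1488 we need j ≤ 6, so at least 16 − 6 = 10 must reach 91.
Exactly 10 works: 10 values at 95 and 6 at 90 total 1490; lower one of the high values by 2 (still ≥ 91) to hit 1488.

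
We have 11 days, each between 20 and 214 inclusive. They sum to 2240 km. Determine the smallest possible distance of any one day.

100

Minimizing one value means maximizing the remaining 10.
The other 10 contribute at most 10 × 214 = 2140, leaving at least 2240 − 2140 = 100.
Since 100 ≥ 20, this is achievable: one at 100 and 10 at 214.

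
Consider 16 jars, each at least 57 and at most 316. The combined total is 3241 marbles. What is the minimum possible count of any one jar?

To make one jar as small as possible, make the other 15 as large as possible.
The other 15 can take up 15 × 316 = 4740 ≥ 3241 − 57, so one jar can sit at its floor of 57.
Achievable: one at 57 and the other 15 totalling 3184, which fits since 15 × 57 ≤ 3184 ≤ 15 × 316.

57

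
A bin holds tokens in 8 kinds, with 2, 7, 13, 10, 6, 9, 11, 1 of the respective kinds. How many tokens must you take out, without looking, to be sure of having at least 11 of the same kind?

56

In the worst case you take as many as possible of each kind without reaching 11: 2 + 7 + 10 + 10 + 6 + 9 + 10 + 1 = 55.
The next one must give 11 of some kind, so 55 + 1 = 56.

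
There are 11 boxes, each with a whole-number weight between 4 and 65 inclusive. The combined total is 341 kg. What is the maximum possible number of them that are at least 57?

5

If k of the values are ≥ 57, the total is ≥ 57k + 4(11 − k).
Setting 57k + 4(11 − k) ≤ 341 gives 53k ≤ 297, so k ≤ 5.
k = 5 is achieved by 5 values at 57 and 6 at 4, total 309; add 32 to one value (staying below 57) to reach 341.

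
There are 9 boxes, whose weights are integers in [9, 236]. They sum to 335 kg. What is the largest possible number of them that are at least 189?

1

With k values at 189 or above and the rest at least 9, the sum is at least 81 + 180k.
Since the sum is 335, we need 180k ≤ 254, i.e. k ≤ 1.
k = 1 is achieved by 1 value at 189 and 8 at 9, total 261; add 74 to one value (staying below 189) to reach 335.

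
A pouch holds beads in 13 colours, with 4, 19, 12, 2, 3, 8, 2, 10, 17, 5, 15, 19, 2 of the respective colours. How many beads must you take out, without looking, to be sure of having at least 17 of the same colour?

In the worst case you take as many as possible of each colour without reaching 17: 4 + 16 + 12 + 2 + 3 + 8 + 2 + 10 + 16 + 5 + 15 + 16 + 2 = 111.
The next one must give 17 of some colour, so 111 + 1 = 112.

112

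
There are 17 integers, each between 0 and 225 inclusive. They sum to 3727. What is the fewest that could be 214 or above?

Each value short of 214 is at most 213, costing at least 225 − 213 = 12 against the maximum total of 3825.
We can afford to lose at most 3825 − 3727 = 98, so at most ⌊98/12⌋ = 8 fall short, and at least 9 are ≥ 214.
Exactly 9 works: 9 values at 225 and 8 at 213 total 3729; lower one of the high values by 2 (still ≥ 214) to hit 3727.

9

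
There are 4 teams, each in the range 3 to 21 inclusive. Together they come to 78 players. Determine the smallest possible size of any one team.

15

To make one team as small as possible, make the other 3 as large as possible.
The other 3 contribute at most 3 × 21 = 63, leaving at least 78 − 63 = 15.
Since 15 ≥ 3, this is achievable: one at 15 and 3 at 21.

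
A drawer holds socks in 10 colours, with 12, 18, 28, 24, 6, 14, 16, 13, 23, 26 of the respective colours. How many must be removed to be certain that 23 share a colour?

168

In the worst case you take as many as possible of each colour without reaching 23: 12 + 18 + 22 + 22 + 6 + 14 + 16 + 13 + 22 + 22 = 167.
The next one must give 23 of some colour, so 167 + 1 = 168.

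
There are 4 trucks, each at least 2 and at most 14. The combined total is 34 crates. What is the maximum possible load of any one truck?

14

Maximizing one value means minimizing the remaining 3.
The other 3 contribute at least 3 × 2 = 6, leaving at most 34 − 6 = 28.
But each truck is capped at 14, so the maximum is 14.
Achievable: one at 14 and the other 3 totalling 20, which fits since 3 × 2 ≤ 20 ≤ 3 × 14.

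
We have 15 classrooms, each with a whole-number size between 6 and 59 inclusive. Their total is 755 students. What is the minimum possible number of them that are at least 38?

If only k of them are at least 38, the other 15 − k are at most 37, so the total is at most k·59 + (15 − k)·37.
This must reach 755, so k·59 + (15 − k)·37 ≥ 755, giving k ≥ 10.
Exactly 10 works: 10 values at 59 and 5 at 37 total 775; lower one of the high values by 20 (still ≥ 38) to hit 755.

10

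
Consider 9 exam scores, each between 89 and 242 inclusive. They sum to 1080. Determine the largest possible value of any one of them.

To make one score as large as possible, make the other 8 as small as possible.
The other 8 contribute at least 8 × 89 = 712, leaving at most 1080 − 712 = 368.
But each score is capped at 242, so the maximum is 242.
Achievable: one at 242 and the other 8 totalling 838, which fits since 8 × 89 ≤ 838 ≤ 8 × 242.

242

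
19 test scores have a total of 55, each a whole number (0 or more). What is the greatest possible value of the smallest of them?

If every one of the 19 were at least 3, the total would be at least 19 × 3 = 57 > 55.
Taking 2 copies of 2 and 17 copies of 3 gives exactly 55, so 2 is attained.

2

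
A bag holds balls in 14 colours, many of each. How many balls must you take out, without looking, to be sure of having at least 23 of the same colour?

309

In the worst case you draw 22 of each of the 14 colours: 14 × 22 = 308.
One more forces 23 of some colour, so 308 + 1 = 309.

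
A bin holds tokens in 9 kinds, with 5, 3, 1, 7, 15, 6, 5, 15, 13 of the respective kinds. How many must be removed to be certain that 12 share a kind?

61

In the worst case you take as many as possible of each kind without reaching 12: 5 + 3 + 1 + 7 + 11 + 6 + 5 + 11 + 11 = 60.
The next one must give 12 of some kind, so 60 + 1 = 61.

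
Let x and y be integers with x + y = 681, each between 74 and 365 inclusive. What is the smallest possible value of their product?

115340

For a fixed sum, xy is smallest when x and y are as far apart as possible.
The extreme feasible split is x = 316, y = 365, giving xy = 115340.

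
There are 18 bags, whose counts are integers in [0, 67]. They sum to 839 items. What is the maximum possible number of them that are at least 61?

Suppose k of them are at least 61. Those contribute at least 61 each and the other 18 − k at least 0 each.
So the total is at least 61k + 0(18 − k) = 0 + 61k. This must be ≤ 839, giving k ≤ 13.
k = 13 is achieved by 13 values at 61 and 5 at 0, total 793; add 46 to one value (staying below 61) to reach 839.

13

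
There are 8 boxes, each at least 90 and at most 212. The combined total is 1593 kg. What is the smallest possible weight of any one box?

109

Minimizing one value means maximizing the remaining 7.
The other 7 contribute at most 7 × 212 = 1484, leaving at least 1593 − 1484 = 109.
Since 109 ≥ 90, this is achievable: one at 109 and 7 at 212.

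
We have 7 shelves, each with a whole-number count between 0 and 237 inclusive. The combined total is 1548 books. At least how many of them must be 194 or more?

Each value short of 194 is at most 193, costing at least 237 − 193 = 44 against the maximum total of 1659.
We can afford to lose at most 1659 − 1548 = 111, so at most ⌊111/44⌋ = 2 fall short, and at least 5 are ≥ 194.
Exactly 5 works: 5 values at 237 and 2 at 193 total 1571; lower one of the high values by 23 (still ≥ 194) to hit 1548.

5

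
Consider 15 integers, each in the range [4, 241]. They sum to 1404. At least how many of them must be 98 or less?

Let j be the number exceeding 98. Then the total is ≥ 99·j + 4·(15 − j) = 60 + 95j.
So 95j ≤ 1344 and j ≤ 14; hence at least 15 − 14 = 1 are ≤ 98.
Exactly 1 works: 1 value at 4 and 14 at 99 total 1390; raise one of the low values by 14 (still ≤ 98) to hit 1404.

1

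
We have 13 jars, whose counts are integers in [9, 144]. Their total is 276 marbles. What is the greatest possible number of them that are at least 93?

With k values at 93 or above and the rest at least 9, the sum is at least 117 + 84k.
Since the sum is 276, we need 84k ≤ 159, i.e. k ≤ 1.
k = 1 is achieved by 1 value at 93 and 12 at 9, total 201; add 75 to one value (staying below 93) to reach 276.

1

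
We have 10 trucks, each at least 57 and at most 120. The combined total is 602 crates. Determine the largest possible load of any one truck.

89

To make one truck as large as possible, make the other 9 as small as possible.
The other 9 contribute at least 9 × 57 = 513, leaving at most 602 − 513 = 89.
Since 89 ≤ 120, this is achievable: one at 89 and 9 at 57.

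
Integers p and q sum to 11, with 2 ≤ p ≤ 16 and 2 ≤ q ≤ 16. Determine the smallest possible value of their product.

18

For a fixed sum, pq is smallest when p and q are as far apart as possible.
At the endpoint p = 2, q = 11 − 2 = 9, so pq = 2 × 9 = 18.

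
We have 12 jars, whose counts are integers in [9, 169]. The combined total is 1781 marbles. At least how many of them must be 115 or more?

8

If only k of them are at least 115, the other 12 − k are at most 114, so the total is at most k·169 + (12 − k)·114.
This must reach 1781, so k·169 + (12 − k)·114 ≥ 1781, giving k ≥ 8.
Exactly 8 works: 8 values at 169 and 4 at 114 total 1808; lower one of the high values by 27 (still ≥ 115) to hit 1781.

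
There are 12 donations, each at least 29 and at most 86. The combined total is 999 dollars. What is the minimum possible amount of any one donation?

53

Minimizing one value means maximizing the remaining 11.
The other 11 contribute at most 11 × 86 = 946, leaving at least 999 − 946 = 53.
Since 53 ≥ 29, this is achievable: one at 53 and 11 at 86.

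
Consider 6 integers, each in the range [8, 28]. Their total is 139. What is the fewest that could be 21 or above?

3

Suppose at most 6 − j of them reach 21; then j values are ≤ 20 and the rest ≤ 28.
The total is then ≤ 20·j + 28·(6 − j) = 168 − 8j. For this to be ≥ 139 we need j ≤ 3, so at least 6 − 3 = 3 must reach 21.
Exactly 3 works: 3 values at 28 and 3 at 20 total 144; lower one of the high values by 5 (still ≥ 21) to hit 139.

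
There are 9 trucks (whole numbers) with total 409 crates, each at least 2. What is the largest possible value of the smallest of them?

If every one of the 9 were at least 46, the total would be at least 9 × 46 = 414 > 409.
Achievable: 5 of them at 45 and 4 at 46 total 409.

45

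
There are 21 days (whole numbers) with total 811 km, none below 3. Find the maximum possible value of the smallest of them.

38

The 21 values sum to 811, so their minimum is at most ⌊811/21⌋ = 38.
Achievable: 8 of them at 38 and 13 at 39 total 811.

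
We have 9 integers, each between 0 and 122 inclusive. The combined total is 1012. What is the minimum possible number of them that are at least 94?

7

If only k of them are at least 94, the other 9 − k are at most 93, so the total is at most k·122 + (9 − k)·93.
This must reach 1012, so k·122 + (9 − k)·93 ≥ 1012, giving k ≥ 7.
Exactly 7 works: 7 values at 122 and 2 at 93 total 1040; lower one of the high values by 28 (still ≥ 94) to hit 1012.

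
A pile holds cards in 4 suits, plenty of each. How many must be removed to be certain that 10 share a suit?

You could draw 9 of every suit without reaching 10 of any — 36 in all.
One more forces 10 of some suit, so 36 + 1 = 37.

37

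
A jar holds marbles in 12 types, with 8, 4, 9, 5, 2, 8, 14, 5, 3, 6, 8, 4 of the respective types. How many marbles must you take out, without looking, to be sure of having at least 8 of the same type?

65

In the worst case you take as many as possible of each type without reaching 8: 7 + 4 + 7 + 5 + 2 + 7 + 7 + 5 + 3 + 6 + 7 + 4 = 64.
The next one must give 8 of some type, so 64 + 1 = 65.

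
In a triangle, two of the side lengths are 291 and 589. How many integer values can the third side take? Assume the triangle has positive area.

581

The triangle inequality gives |291 − 589| < c < 291 + 589, i.e. 298 < c < 880.
So c can be any integer from 299 to 879: 581 values.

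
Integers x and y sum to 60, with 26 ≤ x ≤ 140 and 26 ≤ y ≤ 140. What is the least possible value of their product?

884

Since x + y is fixed, pushing one of them to its bound minimizes the product.
At the endpoint x = 26, y = 60 − 26 = 34, so xy = 26 × 34 = 884.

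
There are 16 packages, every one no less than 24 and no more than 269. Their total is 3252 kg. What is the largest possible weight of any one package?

To make one package as large as possible, make the other 15 as small as possible.
The other 15 contribute at least 15 × 24 = 360, leaving at most 3252 − 360 = 2892.
But each package is capped at 269, so the maximum is 269.
Achievable: one at 269 and the other 15 totalling 2983, which fits since 15 × 24 ≤ 2983 ≤ 15 × 269.

269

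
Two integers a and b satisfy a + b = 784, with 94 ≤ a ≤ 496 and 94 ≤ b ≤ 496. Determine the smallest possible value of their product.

142848

For a fixed sum, ab is smallest when a and b are as far apart as possible.
The extreme feasible split is a = 288, b = 496, giving ab = 142848.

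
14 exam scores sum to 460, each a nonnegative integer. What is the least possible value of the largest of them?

33

Some value must be at least ⌈460/14⌉ = 33, since 14 × 32 = 448 < 460.
Achievable: 12 of them at 33 and 2 at 32 total 460.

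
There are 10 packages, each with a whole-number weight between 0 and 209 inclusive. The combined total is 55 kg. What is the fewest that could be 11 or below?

Each value above 11 is at least 12, contributing at least 12 − 0 = 12 above the floor 0.
The sum exceeds the floor total 0 by 55, so at most ⌊55/12⌋ = 4 exceed 11, and at least 6 are ≤ 11.
Exactly 6 works: 6 values at 0 and 4 at 12 total 48; raise one of the low values by 7 (still ≤ 11) to hit 55.

6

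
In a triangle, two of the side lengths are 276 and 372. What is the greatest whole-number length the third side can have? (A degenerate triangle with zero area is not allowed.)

647

The third side must be less than 276 + 372 = 648.
The largest integer below 648 is 647.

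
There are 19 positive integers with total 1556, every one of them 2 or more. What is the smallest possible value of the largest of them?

82

The 19 values sum to 1556, so their maximum is at least ⌈1556/19⌉ = 82.
Taking 2 copies of 81 and 17 copies of 82 gives exactly 1556, so 82 is attained.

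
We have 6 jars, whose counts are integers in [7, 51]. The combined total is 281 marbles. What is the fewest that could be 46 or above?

2

Suppose at most 6 − j of them reach 46; then j values are ≤ 45 and the rest ≤ 51.
The total is then ≤ 45·j + 51·(6 − j) = 306 − 6j. For this to be ≥ 281 we need j ≤ 4, so at least 6 − 4 = 2 must reach 46.
Exactly 2 works: 2 values at 51 and 4 at 45 total 282; lower one of the high values by 1 (still ≥ 46) to hit 281.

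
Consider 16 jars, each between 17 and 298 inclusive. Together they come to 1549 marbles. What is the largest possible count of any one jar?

To make one jar as large as possible, make the other 15 as small as possible.
The other 15 contribute at least 15 × 17 = 255, leaving at most 1549 − 255 = 1294.
But each jar is capped at 298, so the maximum is 298.
Achievable: one at 298 and the other 15 totalling 1251, which fits since 15 × 17 ≤ 1251 ≤ 15 × 298.

298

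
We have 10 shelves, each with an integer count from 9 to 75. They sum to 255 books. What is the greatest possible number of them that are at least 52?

Suppose k of them are at least 52. Those contribute at least 52 each and the other 10 − k at least 9 each.
So the total is at least 52k + 9(10 − k) = 90 + 43k. This must be ≤ 255, giving k ≤ 3.
k = 3 is achieved by 3 values at 52 and 7 at 9, total 219; add 36 to one value (staying below 52) to reach 255.

3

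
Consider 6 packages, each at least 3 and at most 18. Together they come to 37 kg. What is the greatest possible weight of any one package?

18

To make one package as large as possible, make the other 5 as small as possible.
The other 5 contribute at least 5 × 3 = 15, leaving at most 37 − 15 = 22.
But each package is capped at 18, so the maximum is 18.
Achievable: one at 18 and the other 5 totalling 19, which fits since 5 × 3 ≤ 19 ≤ 5 × 18.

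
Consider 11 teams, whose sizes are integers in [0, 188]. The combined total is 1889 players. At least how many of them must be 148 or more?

Each value short of 148 is at most 147, costing at least 188 − 147 = 41 against the maximum total of 2068.
We can afford to lose at most 2068 − 1889 = 179, so at most ⌊179/41⌋ = 4 fall short, and at least 7 are ≥ 148.
Exactly 7 works: 7 values at 188 and 4 at 147 total 1904; lower one of the high values by 15 (still ≥ 148) to hit 1889.

7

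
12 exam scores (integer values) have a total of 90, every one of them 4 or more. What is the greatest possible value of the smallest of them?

If every one of the 12 were at least 8, the total would be at least 12 × 8 = 96 > 90.
Achievable: 6 of them at 7 and 6 at 8 total 90.

7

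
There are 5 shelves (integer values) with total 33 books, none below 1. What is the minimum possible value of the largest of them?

The 5 values sum to 33, so their maximum is at least ⌈33/5⌉ = 7.
Equality holds with 3 values of 7 and 2 values of 6.

7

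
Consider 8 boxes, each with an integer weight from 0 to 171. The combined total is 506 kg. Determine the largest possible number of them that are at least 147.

With k values at 147 or above and the rest at least 0, the sum is at least 0 + 147k.
Since the sum is 506, we need 147k ≤ 506, i.e. k ≤ 3.
k = 3 is achieved by 3 values at 147 and 5 at 0, total 441; add 65 to one value (staying below 147) to reach 506.

3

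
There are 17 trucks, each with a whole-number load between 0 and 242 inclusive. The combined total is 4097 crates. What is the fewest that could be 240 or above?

Each value short of 240 is at most 239, costing at least 242 − 239 = 3 against the maximum total of 4114.
We can afford to lose at most 4114 − 4097 = 17, so at most ⌊17/3⌋ = 5 fall short, and at least 12 are ≥ 240.
Exactly 12 works: 12 values at 242 and 5 at 239 total 4099; lower one of the high values by 2 (still ≥ 240) to hit 4097.

12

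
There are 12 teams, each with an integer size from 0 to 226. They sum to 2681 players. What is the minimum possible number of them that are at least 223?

5

If only k of them are at least 223, the other 12 − k are at most 222, so the total is at most k·226 + (12 − k)·222.
This must reach 2681, so k·226 + (12 − k)·222 ≥ 2681, giving k ≥ 5.
Exactly 5 works: 5 values at 226 and 7 at 222 total 2684; lower one of the high values by 3 (still ≥ 223) to hit 2681.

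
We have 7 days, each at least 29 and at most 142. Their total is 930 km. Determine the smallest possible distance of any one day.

78

To make one day as small as possible, make the other 6 as large as possible.
The other 6 contribute at most 6 × 142 = 852, leaving at least 930 − 852 = 78.
Since 78 ≥ 29, this is achievable: one at 78 and 6 at 142.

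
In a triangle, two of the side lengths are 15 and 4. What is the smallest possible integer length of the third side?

The third side must exceed |15 − 4| = 11.
The smallest integer above 11 is 12.

12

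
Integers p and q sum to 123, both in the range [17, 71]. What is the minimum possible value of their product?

For a fixed sum, pq is smallest when p and q are as far apart as possible.
At the endpoint p = 52, q = 123 − 52 = 71, so pq = 52 × 71 = 3692.

3692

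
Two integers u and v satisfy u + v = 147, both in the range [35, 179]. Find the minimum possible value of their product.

uv = u(147 − u) is concave in u, so over [35, 112] it is minimized at an endpoint.
At the endpoint u = 35, v = 147 − 35 = 112, so uv = 35 × 112 = 3920.

3920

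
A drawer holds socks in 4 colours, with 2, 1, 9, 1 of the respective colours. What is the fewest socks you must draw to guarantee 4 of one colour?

In the worst case you take as many as possible of each colour without reaching 4: 2 + 1 + 3 + 1 = 7.
The next one must give 4 of some colour, so 7 + 1 = 8.

8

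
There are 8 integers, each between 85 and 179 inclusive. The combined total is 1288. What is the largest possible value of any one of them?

179

Maximizing one value means minimizing the remaining 7.
The other 7 contribute at least 7 × 85 = 595, leaving at most 1288 − 595 = 693.
But each integer is capped at 179, so the maximum is 179.
Achievable: one at 179 and the other 7 totalling 1109, which fits since 7 × 85 ≤ 1109 ≤ 7 × 179.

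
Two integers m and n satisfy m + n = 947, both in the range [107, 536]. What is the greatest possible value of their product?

With m + n fixed, mn peaks when the two are closest together.
Taking m = 473 and n = 474 (both in [107, 536]) gives mn = 224202.

224202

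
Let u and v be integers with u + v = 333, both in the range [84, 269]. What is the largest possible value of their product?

27722

With u + v fixed, uv peaks when the two are closest together.
Taking u = 166 and v = 167 (both in [84, 269]) gives uv = 27722.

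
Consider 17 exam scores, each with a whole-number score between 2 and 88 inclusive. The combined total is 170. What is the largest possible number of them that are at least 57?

2

With k values at 57 or above and the rest at least 2, the sum is at least 34 + 55k.
Since the sum is 170, we need 55k ≤ 136, i.e. k ≤ 2.
k = 2 is achieved by 2 values at 57 and 15 at 2, total 144; add 26 to one value (staying below 57) to reach 170.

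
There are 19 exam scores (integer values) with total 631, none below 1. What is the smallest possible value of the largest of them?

If every one of the 19 were at most 33, the total would be at most 19 × 33 = 627 < 631.
Achievable: 4 of them at 34 and 15 at 33 total 631.

34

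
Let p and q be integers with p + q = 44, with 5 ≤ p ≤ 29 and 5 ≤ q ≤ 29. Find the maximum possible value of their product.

With p + q fixed, pq peaks when the two are closest together.
Taking p = 22 and q = 22 (both in [5, 29]) gives pq = 484.

484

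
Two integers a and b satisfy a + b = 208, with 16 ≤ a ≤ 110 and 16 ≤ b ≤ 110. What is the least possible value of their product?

10780

For a fixed sum, ab is smallest when a and b are as far apart as possible.
The extreme feasible split is a = 98, b = 110, giving ab = 10780.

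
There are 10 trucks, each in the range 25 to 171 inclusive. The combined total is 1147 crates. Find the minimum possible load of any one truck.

25

Minimizing one value means maximizing the remaining 9.
The other 9 can take up 9 × 171 = 1539 ≥ 1147 − 25, so one truck can sit at its floor of 25.
Achievable: one at 25 and the other 9 totalling 1122, which fits since 9 × 25 ≤ 1122 ≤ 9 × 171.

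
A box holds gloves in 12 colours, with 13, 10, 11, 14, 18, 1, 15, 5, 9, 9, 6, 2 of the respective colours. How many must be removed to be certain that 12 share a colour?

98

In the worst case you take as many as possible of each colour without reaching 12: 11 + 10 + 11 + 11 + 11 + 1 + 11 + 5 + 9 + 9 + 6 + 2 = 97.
The next one must give 12 of some colour, so 97 + 1 = 98.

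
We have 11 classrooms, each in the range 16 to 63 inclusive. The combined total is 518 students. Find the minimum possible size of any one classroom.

16

To make one classroom as small as possible, make the other 10 as large as possible.
The other 10 can take up 10 × 63 = 630 ≥ 518 − 16, so one classroom can sit at its floor of 16.
Achievable: one at 16 and the other 10 totalling 502, which fits since 10 × 16 ≤ 502 ≤ 10 × 63.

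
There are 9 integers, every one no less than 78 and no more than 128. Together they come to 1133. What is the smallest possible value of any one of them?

109

To make one integer as small as possible, make the other 8 as large as possible.
The other 8 contribute at most 8 × 128 = 1024, leaving at least 1133 − 1024 = 109.
Since 109 ≥ 78, this is achievable: one at 109 and 8 at 128.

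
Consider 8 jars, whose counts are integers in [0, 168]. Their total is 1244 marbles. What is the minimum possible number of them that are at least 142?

If only k of them are at least 142, the other 8 − k are at most 141, so the total is at most k·168 + (8 − k)·141.
This must reach 1244, so k·168 + (8 − k)·141 ≥ 1244, giving k ≥ 5.
Exactly 5 works: 5 values at 168 and 3 at 141 total 1263; lower one of the high values by 19 (still ≥ 142) to hit 1244.

5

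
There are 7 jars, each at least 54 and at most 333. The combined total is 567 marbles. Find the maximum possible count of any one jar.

243

Maximizing one value means minimizing the remaining 6.
The other 6 contribute at least 6 × 54 = 324, leaving at most 567 − 324 = 243.
Since 243 ≤ 333, this is achievable: one at 243 and 6 at 54.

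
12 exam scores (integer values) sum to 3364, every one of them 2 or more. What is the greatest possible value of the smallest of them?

The 12 values sum to 3364, so their minimum is at most ⌊3364/12⌋ = 280.
Equality holds with 8 values of 280 and 4 values of 281.

280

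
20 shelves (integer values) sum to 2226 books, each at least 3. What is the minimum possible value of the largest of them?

112

The average is 2226/20 > 111, so not all 20 can be 111 or less; the largest is ≥ 112.
Achievable: 6 of them at 112 and 14 at 111 total 2226.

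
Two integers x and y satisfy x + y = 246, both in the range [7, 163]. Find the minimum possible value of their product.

13529

For a fixed sum, xy is smallest when x and y are as far apart as possible.
At the endpoint x = 83, y = 246 − 83 = 163, so xy = 83 × 163 = 13529.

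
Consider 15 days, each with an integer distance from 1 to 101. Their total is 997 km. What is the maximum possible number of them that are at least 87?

If k of the values are ≥ 87, the total is ≥ 87k + 1(15 − k).
Setting 87k + 1(15 − k) ≤ 997 gives 86k ≤ 982, so k ≤ 11.
k = 11 is achieved by 11 values at 87 and 4 at 1, total 961; add 36 to one value (staying below 87) to reach 997.

11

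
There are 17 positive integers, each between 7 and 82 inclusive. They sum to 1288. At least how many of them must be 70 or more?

9

Suppose at most 17 − j of them reach 70; then j values are ≤ 69 and the rest ≤ 82.
The total is then ≤ 69·j + 82·(17 − j) = 1394 − 13j. For this to be ≥ 1288 we need j ≤ 8, so at least 17 − 8 = 9 must reach 70.
Exactly 9 works: 9 values at 82 and 8 at 69 total 1290; lower one of the high values by 2 (still ≥ 70) to hit 1288.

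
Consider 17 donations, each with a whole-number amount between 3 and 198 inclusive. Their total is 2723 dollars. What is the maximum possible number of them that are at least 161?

16

Suppose k of them are at least 161. Those contribute at least 161 each and the other 17 − k at least 3 each.
So the total is at least 161k + 3(17 − k) = 51 + 158k. This must be ≤ 2723, giving k ≤ 16.
k = 16 is achieved by 16 values at 161 and 1 at 3, total 2579; add 144 to one value (staying below 161) to reach 2723.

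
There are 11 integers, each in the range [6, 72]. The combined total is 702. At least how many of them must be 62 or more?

Each value short of 62 is at most 61, costing at least 72 − 61 = 11 against the maximum total of 792.
We can afford to lose at most 792 − 702 = 90, so at most ⌊90/11⌋ = 8 fall short, and at least 3 are ≥ 62.
Exactly 3 works: 3 values at 72 and 8 at 61 total 704; lower one of the high values by 2 (still ≥ 62) to hit 702.

3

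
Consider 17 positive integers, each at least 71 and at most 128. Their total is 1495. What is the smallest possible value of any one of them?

71

Minimizing one value means maximizing the remaining 16.
The other 16 can take up 16 × 128 = 2048 ≥ 1495 − 71, so one integer can sit at its floor of 71.
Achievable: one at 71 and the other 16 totalling 1424, which fits since 16 × 71 ≤ 1424 ≤ 16 × 128.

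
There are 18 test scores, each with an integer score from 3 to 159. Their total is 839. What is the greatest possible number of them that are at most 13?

Each value at 13 or below falls at least 159 − 13 = 146 short of the ceiling 159.
The ceiling total is 18 × 159 = 2862, and we need 839, so at most ⌊(2862 − 839)/146⌋ = 13 can be that low.
k = 13 is achieved by 13 values at 13 and 5 at 159, total 964; lower one of the 159's by 125 (still > 13) to reach 839.

13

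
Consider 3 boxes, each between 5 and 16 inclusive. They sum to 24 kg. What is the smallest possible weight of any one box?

5

To make one box as small as possible, make the other 2 as large as possible.
The other 2 can take up 2 × 16 = 32 ≥ 24 − 5, so one box can sit at its floor of 5.
Achievable: one at 5 and the other 2 totalling 19, which fits since 2 × 5 ≤ 19 ≤ 2 × 16.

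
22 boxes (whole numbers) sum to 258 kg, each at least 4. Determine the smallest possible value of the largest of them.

The 22 values sum to 258, so their maximum is at least ⌈258/22⌉ = 12.
Equality holds with 16 values of 12 and 6 values of 11.

12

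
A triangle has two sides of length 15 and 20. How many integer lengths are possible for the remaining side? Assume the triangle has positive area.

29

The triangle inequality gives |15 − 20| < c < 15 + 20, i.e. 5 < c < 35.
So c can be any integer from 6 to 34: 29 values.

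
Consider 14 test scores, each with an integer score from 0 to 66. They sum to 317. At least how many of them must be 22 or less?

1

Each value above 22 is at least 23, contributing at least 23 − 0 = 23 above the floor 0.
The sum exceeds the floor total 0 by 317, so at most ⌊317/23⌋ = 13 exceed 22, and at least 1 are ≤ 22.
Exactly 1 works: 1 value at 0 and 13 at 23 total 299; raise one of the low values by 18 (still ≤ 22) to hit 317.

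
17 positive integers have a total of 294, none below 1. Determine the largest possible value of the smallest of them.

17

The average is 294/17 < 18, so some value is ≤ 17.
Taking 12 copies of 17 and 5 copies of 18 gives exactly 294, so 17 is attained.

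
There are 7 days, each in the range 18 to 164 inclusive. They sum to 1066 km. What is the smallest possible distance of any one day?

82

To make one day as small as possible, make the other 6 as large as possible.
The other 6 contribute at most 6 × 164 = 984, leaving at least 1066 − 984 = 82.
Since 82 ≥ 18, this is achievable: one at 82 and 6 at 164.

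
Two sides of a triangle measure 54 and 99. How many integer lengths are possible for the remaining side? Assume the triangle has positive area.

The triangle inequality gives |54 − 99| < c < 54 + 99, i.e. 45 < c < 153.
So c can be any integer from 46 to 152: 107 values.

107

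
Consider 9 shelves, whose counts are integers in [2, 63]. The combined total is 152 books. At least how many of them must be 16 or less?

Each value above 16 is at least 17, contributing at least 17 − 2 = 15 above the floor 2.
The sum exceeds the floor total 18 by 134, so at most ⌊134/15⌋ = 8 exceed 16, and at least 1 are ≤ 16.
Exactly 1 works: 1 value at 2 and 8 at 17 total 138; raise one of the low values by 14 (still ≤ 16) to hit 152.

1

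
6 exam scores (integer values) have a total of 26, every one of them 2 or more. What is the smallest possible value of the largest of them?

5

If every one of the 6 were at most 4, the total would be at most 6 × 4 = 24 < 26.
Achievable: 2 of them at 5 and 4 at 4 total 26.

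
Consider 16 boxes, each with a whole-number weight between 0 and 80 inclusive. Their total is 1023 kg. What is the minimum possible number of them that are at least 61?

Suppose at most 16 − j of them reach 61; then j values are ≤ 60 and the rest ≤ 80.
The total is then ≤ 60·j + 80·(16 − j) = 1280 − 20j. For this to be ≥ 1023 we need j ≤ 12, so at least 16 − 12 = 4 must reach 61.
Exactly 4 works: 4 values at 80 and 12 at 60 total 1040; lower one of the high values by 17 (still ≥ 61) to hit 1023.

4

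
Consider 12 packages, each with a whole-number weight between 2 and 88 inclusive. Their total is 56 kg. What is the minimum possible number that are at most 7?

If only k of them are at most 7, the other 12 − k are at least 8, so the total is at least (12 − k)·8 + k·2.
This is ≤ 56, so (12 − k)·8 + 2k ≤ 56, which gives k ≥ 7.
Exactly 7 works: 7 values at 2 and 5 at 8 total 54; raise one of the low values by 2 (still ≤ 7) to hit 56.

7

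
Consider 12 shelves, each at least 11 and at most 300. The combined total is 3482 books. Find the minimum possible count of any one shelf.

182

To make one shelf as small as possible, make the other 11 as large as possible.
The other 11 contribute at most 11 × 300 = 3300, leaving at least 3482 − 3300 = 182.
Since 182 ≥ 11, this is achievable: one at 182 and 11 at 300.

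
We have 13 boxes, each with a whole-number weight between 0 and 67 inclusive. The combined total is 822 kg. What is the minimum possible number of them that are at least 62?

Suppose at most 13 − j of them reach 62; then j values are ≤ 61 and the rest ≤ 67.
The total is then ≤ 61·j + 67·(13 − j) = 871 − 6j. For this to be ≥ 822 we need j ≤ 8, so at least 13 − 8 = 5 must reach 62.
Exactly 5 works: 5 values at 67 and 8 at 61 total 823; lower one of the high values by 1 (still ≥ 62) to hit 822.

5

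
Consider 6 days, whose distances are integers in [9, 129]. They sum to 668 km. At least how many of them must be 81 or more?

4

Suppose at most 6 − j of them reach 81; then j values are ≤ 80 and the rest ≤ 129.
The total is then ≤ 80·j + 129·(6 − j) = 774 − 49j. For this to be ≥ 668 we need j ≤ 2, so at least 6 − 2 = 4 must reach 81.
Exactly 4 works: 4 values at 129 and 2 at 80 total 676; lower one of the high values by 8 (still ≥ 81) to hit 668.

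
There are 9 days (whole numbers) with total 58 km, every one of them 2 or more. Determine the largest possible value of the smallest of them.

6

If every one of the 9 were at least 7, the total would be at least 9 × 7 = 63 > 58.
Equality holds with 5 values of 6 and 4 values of 7.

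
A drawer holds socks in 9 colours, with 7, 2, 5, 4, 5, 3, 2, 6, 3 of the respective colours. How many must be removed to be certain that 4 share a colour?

26

In the worst case you take as many as possible of each colour without reaching 4: 3 + 2 + 3 + 3 + 3 + 3 + 2 + 3 + 3 = 25.
The next one must give 4 of some colour, so 25 + 1 = 26.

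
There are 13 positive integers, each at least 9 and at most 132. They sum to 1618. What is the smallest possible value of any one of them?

To make one integer as small as possible, make the other 12 as large as possible.
The other 12 contribute at most 12 × 132 = 1584, leaving at least 1618 − 1584 = 34.
Since 34 ≥ 9, this is achievable: one at 34 and 12 at 132.

34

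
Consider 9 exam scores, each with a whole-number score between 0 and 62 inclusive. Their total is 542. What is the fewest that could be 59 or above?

Suppose at most 9 − j of them reach 59; then j values are ≤ 58 and the rest ≤ 62.
The total is then ≤ 58·j + 62·(9 − j) = 558 − 4j. For this to be ≥ 542 we need j ≤ 4, so at least 9 − 4 = 5 must reach 59.
Exactly 5 works: 5 values at 62 and 4 at 58 total 542.

5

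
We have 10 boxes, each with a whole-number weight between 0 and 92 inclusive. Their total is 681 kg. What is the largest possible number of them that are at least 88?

With k values at 88 or above and the rest at least 0, the sum is at least 0 + 88k.
Since the sum is 681, we need 88k ≤ 681, i.e. k ≤ 7.
k = 7 is achieved by 7 values at 88 and 3 at 0, total 616; add 65 to one value (staying below 88) to reach 681.

7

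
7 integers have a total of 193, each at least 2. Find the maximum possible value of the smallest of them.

27

If every one of the 7 were at least 28, the total would be at least 7 × 28 = 196 > 193.
Achievable: 3 of them at 27 and 4 at 28 total 193.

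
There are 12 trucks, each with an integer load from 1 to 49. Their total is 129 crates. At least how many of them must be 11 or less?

Let j be the number exceeding 11. Then the total is ≥ 12·j + 1·(12 − j) = 12 + 11j.
So 11j ≤ 117 and j ≤ 10; hence at least 12 − 10 = 2 are ≤ 11.
Exactly 2 works: 2 values at 1 and 10 at 12 total 122; raise one of the low values by 7 (still ≤ 11) to hit 129.

2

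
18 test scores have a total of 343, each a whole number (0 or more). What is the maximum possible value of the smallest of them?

The average is 343/18 < 20, so some value is ≤ 19.
Achievable: 17 of them at 19 and 1 at 20 total 343.

19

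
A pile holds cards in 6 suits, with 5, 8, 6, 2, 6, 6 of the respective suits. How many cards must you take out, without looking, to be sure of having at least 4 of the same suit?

In the worst case you take as many as possible of each suit without reaching 4: 3 + 3 + 3 + 2 + 3 + 3 = 17.
The next one must give 4 of some suit, so 17 + 1 = 18.

18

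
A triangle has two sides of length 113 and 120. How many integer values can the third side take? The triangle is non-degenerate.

The triangle inequality gives |113 − 120| < c < 113 + 120, i.e. 7 < c < 233.
So c can be any integer from 8 to 232: 225 values.

225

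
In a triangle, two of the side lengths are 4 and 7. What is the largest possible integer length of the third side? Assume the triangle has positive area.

The third side must be less than 4 + 7 = 11.
The largest integer below 11 is 10.

10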